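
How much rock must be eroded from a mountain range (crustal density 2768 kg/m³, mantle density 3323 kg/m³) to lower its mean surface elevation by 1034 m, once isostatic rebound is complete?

6190 m

Net drop Δ = e − u = e − e ρ_c/ρ_m = e (ρ_m − ρ_c)/ρ_m.
e = Δ ρ_m/(ρ_m − ρ_c) = 1034 m × 3323/555 = 6190 m.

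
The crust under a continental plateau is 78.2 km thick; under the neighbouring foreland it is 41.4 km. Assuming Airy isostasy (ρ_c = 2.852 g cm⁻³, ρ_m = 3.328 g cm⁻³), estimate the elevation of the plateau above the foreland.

Excess crust Δ = 78.2 km − 41.4 km = 36.8 km, split between elevation h and root r with h + r = Δ.
Airy balance ρ_c h = (ρ_m − ρ_c) r gives r = h ρ_c/(ρ_m − ρ_c), so h (1 + ρ_c/(ρ_m − ρ_c)) = Δ, i.e. h = Δ (ρ_m − ρ_c)/ρ_m.
h = 36.8 km × 0.476/3.328 = 5.26 km.

5.26 km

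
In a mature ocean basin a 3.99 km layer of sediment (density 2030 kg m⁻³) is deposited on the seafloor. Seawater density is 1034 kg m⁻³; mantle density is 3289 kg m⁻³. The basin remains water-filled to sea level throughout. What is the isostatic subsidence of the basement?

1.76 km

Submarine loading: the sediment displaces seawater, and the subsidence is in turn flooded, so s (ρ_m − ρ_w) = t (ρ_sed − ρ_w).
s = 3.99 km × (2030 − 1034) / (3289 − 1034) = 1.76 km.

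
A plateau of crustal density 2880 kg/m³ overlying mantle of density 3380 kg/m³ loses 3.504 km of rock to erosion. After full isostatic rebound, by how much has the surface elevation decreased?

0.518 km

Rebound u = e ρ_c/ρ_m = 3.504 km × 2880/3380 = 2.986 km.
Net surface drop = e − u = 3.504 km − 2.986 km = e (ρ_m − ρ_c)/ρ_m = 0.518 km.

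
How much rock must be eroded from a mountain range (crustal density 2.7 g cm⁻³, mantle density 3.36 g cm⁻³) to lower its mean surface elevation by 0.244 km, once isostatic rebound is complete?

1.24 km

Net drop Δ = e − u = e − e ρ_c/ρ_m = e (ρ_m − ρ_c)/ρ_m.
e = Δ ρ_m/(ρ_m − ρ_c) = 0.244 km × 3.36/0.66 = 1.24 km.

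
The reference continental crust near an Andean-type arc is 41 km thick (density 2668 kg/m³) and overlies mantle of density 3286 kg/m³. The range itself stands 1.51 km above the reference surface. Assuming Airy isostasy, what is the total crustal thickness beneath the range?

49 km

Root depth r = h ρ_c / (ρ_m − ρ_c) = 1.51 km × 2668 / 618 = 6.519 km.
Total thickness = T + h + r = 41 km + 1.51 km + 6.519 km = 49 km.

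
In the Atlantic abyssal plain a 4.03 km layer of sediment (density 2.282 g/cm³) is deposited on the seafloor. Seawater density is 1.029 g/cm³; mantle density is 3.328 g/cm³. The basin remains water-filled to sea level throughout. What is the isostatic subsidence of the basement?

2.2 km

Submarine loading: the sediment displaces seawater, and the subsidence is in turn flooded, so s (ρ_m − ρ_w) = t (ρ_sed − ρ_w).
s = 4.03 km × (2.282 − 1.029) / (3.328 − 1.029) = 2.2 km.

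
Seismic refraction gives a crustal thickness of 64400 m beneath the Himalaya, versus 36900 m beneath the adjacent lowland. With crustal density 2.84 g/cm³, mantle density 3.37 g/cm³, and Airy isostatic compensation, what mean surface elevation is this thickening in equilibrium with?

4320 m

Excess crust Δ = 64400 m − 36900 m = 27500 m, split between elevation h and root r with h + r = Δ.
Airy balance ρ_c h = (ρ_m − ρ_c) r gives r = h ρ_c/(ρ_m − ρ_c), so h (1 + ρ_c/(ρ_m − ρ_c)) = Δ, i.e. h = Δ (ρ_m − ρ_c)/ρ_m.
h = 27500 m × 0.53/3.37 = 4320 m.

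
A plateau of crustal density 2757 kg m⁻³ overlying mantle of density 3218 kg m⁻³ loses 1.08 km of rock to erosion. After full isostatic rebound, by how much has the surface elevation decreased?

0.155 km

Rebound u = e ρ_c/ρ_m = 1.08 km × 2757/3218 = 0.9253 km.
Net surface drop = e − u = 1.08 km − 0.9253 km = e (ρ_m − ρ_c)/ρ_m = 0.155 km.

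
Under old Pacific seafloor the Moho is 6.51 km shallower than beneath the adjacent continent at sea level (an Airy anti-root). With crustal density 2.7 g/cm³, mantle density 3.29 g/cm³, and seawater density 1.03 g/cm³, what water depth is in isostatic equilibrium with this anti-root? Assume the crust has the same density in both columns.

Replacing a thickness d of crust by seawater at the top must be balanced by replacing crust with mantle at the base: d (ρ_c − ρ_w) = a (ρ_m − ρ_c).
d = a (ρ_m − ρ_c)/(ρ_c − ρ_w) = 6.51 km × 0.59/1.67 = 2.3 km.

2.3 km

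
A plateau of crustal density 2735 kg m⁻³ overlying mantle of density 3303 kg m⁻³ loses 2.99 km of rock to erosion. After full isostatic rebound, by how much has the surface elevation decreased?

0.514 km

Rebound u = e ρ_c/ρ_m = 2.99 km × 2735/3303 = 2.476 km.
Net surface drop = e − u = 2.99 km − 2.476 km = e (ρ_m − ρ_c)/ρ_m = 0.514 km.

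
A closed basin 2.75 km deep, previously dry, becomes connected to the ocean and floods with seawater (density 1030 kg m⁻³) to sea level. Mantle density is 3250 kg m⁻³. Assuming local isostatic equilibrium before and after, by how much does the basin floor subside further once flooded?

After flooding the water column is d + s deep. Its weight must equal the weight of mantle displaced by the extra subsidence s: (d + s) ρ_w = s ρ_m.
s = d ρ_w / (ρ_m − ρ_w) = 2.75 km × 1030/(3250 − 1030) = 1.28 km.

1.28 km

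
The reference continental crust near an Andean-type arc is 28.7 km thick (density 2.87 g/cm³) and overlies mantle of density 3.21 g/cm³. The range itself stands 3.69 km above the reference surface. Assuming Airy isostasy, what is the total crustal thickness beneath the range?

63.5 km

Root depth r = h ρ_c / (ρ_m − ρ_c) = 3.69 km × 2.87 / 0.34 = 31.15 km.
Total thickness = T + h + r = 28.7 km + 3.69 km + 31.15 km = 63.5 km.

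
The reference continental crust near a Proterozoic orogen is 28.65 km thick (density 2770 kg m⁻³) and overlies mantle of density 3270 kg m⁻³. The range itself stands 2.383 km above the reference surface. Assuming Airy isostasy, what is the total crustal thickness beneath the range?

44.2 km

Root depth r = h ρ_c / (ρ_m − ρ_c) = 2.383 km × 2770 / 500 = 13.2 km.
Total thickness = T + h + r = 28.65 km + 2.383 km + 13.2 km = 44.2 km.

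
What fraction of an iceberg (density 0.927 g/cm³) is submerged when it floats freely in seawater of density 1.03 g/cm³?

Submerged fraction = ρ_obj/ρ_fluid = 0.927/1.03 = 0.9.

0.9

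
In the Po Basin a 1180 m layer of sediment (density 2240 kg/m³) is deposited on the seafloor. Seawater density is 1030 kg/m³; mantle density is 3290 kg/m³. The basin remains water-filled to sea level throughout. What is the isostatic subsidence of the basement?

Submarine loading: the sediment displaces seawater, and the subsidence is in turn flooded, so s (ρ_m − ρ_w) = t (ρ_sed − ρ_w).
s = 1180 m × (2240 − 1030) / (3290 − 1030) = 632 m.

632 m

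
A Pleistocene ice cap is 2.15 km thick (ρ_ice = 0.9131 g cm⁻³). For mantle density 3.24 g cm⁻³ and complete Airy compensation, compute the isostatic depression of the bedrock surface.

For local isostatic compensation: the ice load ρ_ice t is balanced by mantle displaced below, ρ_m s.
s = t ρ_ice / ρ_m = 2.15 km × 0.9131/3.24 = 0.606 km.

0.606 km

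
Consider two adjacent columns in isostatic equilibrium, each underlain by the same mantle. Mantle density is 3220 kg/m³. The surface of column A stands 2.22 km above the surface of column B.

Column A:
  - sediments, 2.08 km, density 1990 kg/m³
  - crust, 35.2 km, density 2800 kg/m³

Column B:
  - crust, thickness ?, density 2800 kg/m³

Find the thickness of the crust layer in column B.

24.3 km

Take the compensation level at the base of the deeper column (depth z_c below the surface of column A) and equate Σ ρ_i t_i down to z_c; mantle fills any gap and the z_c terms cancel.
Column A: 2.08×1990 + 35.2×2800 + (z_c − 37.28)×3220
Column B: 2.22×0 + x×2800 + (z_c − 2.22 − 0 − x)×3220
The z_c×3220 term appears on both sides and cancels. Collect the known terms of each column as K = Σ(ρt)_known − 3220 × (depth of known layers): K_A = 102699.2 − 3220×37.28 = −17342.4; K_B = 0 − 3220×(2.22 + 0) = −7148.4.
Balance: K_A = K_B − x×(3220 − 2800), so x = (K_B − K_A)/(3220 − 2800) = 10194/420 = 24.3 km.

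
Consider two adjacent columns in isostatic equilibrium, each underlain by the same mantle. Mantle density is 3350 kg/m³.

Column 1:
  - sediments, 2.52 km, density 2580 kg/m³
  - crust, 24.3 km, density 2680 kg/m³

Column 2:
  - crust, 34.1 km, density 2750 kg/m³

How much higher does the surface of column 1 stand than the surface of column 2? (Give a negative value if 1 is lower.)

For any compensation level in the mantle, the mantle terms cancel and isostasy reduces to e = (Σt_1 − Σt_2) − (Σ(ρt)_1 − Σ(ρt)_2) / ρ_m.
Σt_1 = 26.82 km; Σt_2 = 34.1 km; Σ(ρt)_1 = 71625.6; Σ(ρt)_2 = 93775 (in km·kg/m³).
e = (26.82 − 34.1) − (71625.6 − 93775) / 3350 = −0.668 km.

−0.668 km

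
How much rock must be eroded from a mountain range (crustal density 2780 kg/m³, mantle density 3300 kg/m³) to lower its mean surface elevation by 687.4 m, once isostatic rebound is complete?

Net drop Δ = e − u = e − e ρ_c/ρ_m = e (ρ_m − ρ_c)/ρ_m.
e = Δ ρ_m/(ρ_m − ρ_c) = 687.4 m × 3300/520 = 4360 m.

4360 m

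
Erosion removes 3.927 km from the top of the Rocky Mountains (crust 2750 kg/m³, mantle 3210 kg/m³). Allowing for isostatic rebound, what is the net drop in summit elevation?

Rebound u = e ρ_c/ρ_m = 3.927 km × 2750/3210 = 3.364 km.
Net surface drop = e − u = 3.927 km − 3.364 km = e (ρ_m − ρ_c)/ρ_m = 0.563 km.

0.563 km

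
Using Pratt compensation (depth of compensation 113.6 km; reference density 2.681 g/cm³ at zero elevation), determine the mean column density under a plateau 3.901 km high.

Pratt balance: ρ_ref D = ρ (D + h).
ρ = ρ_ref D/(D + h) = 2.681 × 113.6 km/(113.6 km + 3.901 km) = 2.59 g/cm³.

2.59 g/cm³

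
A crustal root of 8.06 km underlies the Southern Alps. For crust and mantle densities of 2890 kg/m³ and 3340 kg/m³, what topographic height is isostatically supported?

1.26 km

Isostatic balance requires: ρ_c h = (ρ_m − ρ_c) r.
h = r (ρ_m − ρ_c) / ρ_c = 8.06 km × (3340 − 2890) / 2890 = 1.26 km.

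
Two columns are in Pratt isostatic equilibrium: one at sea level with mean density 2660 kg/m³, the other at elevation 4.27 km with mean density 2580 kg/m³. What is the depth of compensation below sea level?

138 km

ρ_ref D = ρ (D + h) → D (ρ_ref − ρ) = ρ h.
D = ρ h/(ρ_ref − ρ) = 2580 × 4.27 km/(2660 − 2580) = 138 km.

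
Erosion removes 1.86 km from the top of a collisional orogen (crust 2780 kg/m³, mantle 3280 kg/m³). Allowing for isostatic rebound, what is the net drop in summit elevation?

Rebound u = e ρ_c/ρ_m = 1.86 km × 2780/3280 = 1.576 km.
Net surface drop = e − u = 1.86 km − 1.576 km = e (ρ_m − ρ_c)/ρ_m = 0.284 km.

0.284 km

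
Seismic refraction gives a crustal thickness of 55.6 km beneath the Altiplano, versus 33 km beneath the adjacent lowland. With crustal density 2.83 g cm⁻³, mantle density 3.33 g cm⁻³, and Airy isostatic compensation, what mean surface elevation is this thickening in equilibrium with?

Excess crust Δ = 55.6 km − 33 km = 22.6 km, split between elevation h and root r with h + r = Δ.
Airy balance ρ_c h = (ρ_m − ρ_c) r gives r = h ρ_c/(ρ_m − ρ_c), so h (1 + ρ_c/(ρ_m − ρ_c)) = Δ, i.e. h = Δ (ρ_m − ρ_c)/ρ_m.
h = 22.6 km × 0.5/3.33 = 3.39 km.

3.39 km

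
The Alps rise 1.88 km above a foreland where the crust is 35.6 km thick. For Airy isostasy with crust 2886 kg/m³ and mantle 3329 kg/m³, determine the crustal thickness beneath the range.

Root depth r = h ρ_c / (ρ_m − ρ_c) = 1.88 km × 2886 / 443 = 12.25 km.
Total thickness = T + h + r = 35.6 km + 1.88 km + 12.25 km = 49.7 km.

49.7 km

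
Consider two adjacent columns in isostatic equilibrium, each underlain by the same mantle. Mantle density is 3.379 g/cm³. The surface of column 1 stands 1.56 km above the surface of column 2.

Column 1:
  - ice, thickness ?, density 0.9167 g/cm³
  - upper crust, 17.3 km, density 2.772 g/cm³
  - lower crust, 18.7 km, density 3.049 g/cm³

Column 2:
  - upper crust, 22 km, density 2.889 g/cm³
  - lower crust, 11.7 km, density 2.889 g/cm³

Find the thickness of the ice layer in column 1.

Take the compensation level at the base of the deeper column (depth z_c below the surface of column 1) and equate Σ ρ_i t_i down to z_c; mantle fills any gap and the z_c terms cancel.
Column 1: x×0.9167 + 17.3×2.772 + 18.7×3.049 + (z_c − 36 − x)×3.379
Column 2: 1.56×0 + 22×2.889 + 11.7×2.889 + (z_c − 1.56 − 33.7)×3.379
The z_c×3.379 term appears on both sides and cancels. Collect the known terms of each column as K = Σ(ρt)_known − 3.379 × (depth of known layers): K_1 = 104.9719 − 3.379×36 = −16.6721; K_2 = 97.3593 − 3.379×(1.56 + 33.7) = −21.78424.
Balance: K_1 − x×(3.379 − 0.9167) = K_2, so x = (K_1 − K_2)/(3.379 − 0.9167) = 5.11214/2.4623 = 2.08 km.

2.08 km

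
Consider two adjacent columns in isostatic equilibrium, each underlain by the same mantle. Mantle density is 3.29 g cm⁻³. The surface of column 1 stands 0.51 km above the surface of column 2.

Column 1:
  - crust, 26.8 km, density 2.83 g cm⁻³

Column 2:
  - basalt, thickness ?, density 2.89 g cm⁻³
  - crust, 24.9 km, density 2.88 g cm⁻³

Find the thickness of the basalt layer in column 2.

Take the compensation level at the base of the deeper column (depth z_c below the surface of column 1) and equate Σ ρ_i t_i down to z_c; mantle fills any gap and the z_c terms cancel.
Column 1: 26.8×2.83 + (z_c − 26.8)×3.29
Column 2: 0.51×0 + x×2.89 + 24.9×2.88 + (z_c − 0.51 − 24.9 − x)×3.29
The z_c×3.29 term appears on both sides and cancels. Collect the known terms of each column as K = Σ(ρt)_known − 3.29 × (depth of known layers): K_1 = 75.844 − 3.29×26.8 = −12.328; K_2 = 71.712 − 3.29×(0.51 + 24.9) = −11.8869.
Balance: K_1 = K_2 − x×(3.29 − 2.89), so x = (K_2 − K_1)/(3.29 − 2.89) = 0.4411/0.4 = 1.1 km.

1.1 km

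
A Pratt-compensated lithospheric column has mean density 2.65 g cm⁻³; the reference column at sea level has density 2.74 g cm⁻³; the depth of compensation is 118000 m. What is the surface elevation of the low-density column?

4010 m

ρ_ref D = ρ (D + h) → h = D (ρ_ref − ρ)/ρ.
h = 118000 m × (2.74 − 2.65)/2.65 = 4010 m.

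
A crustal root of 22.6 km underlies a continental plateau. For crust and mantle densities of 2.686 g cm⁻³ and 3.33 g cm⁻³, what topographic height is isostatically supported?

5.42 km

Isostatic balance requires: ρ_c h = (ρ_m − ρ_c) r.
h = r (ρ_m − ρ_c) / ρ_c = 22.6 km × (3.33 − 2.686) / 2.686 = 5.42 km.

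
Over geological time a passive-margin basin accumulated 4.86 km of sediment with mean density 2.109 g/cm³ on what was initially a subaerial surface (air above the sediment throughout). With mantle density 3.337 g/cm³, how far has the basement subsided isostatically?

3.07 km

Subaerial load: s = t ρ_sed / ρ_m = 4.86 km × 2.109/3.337 = 3.07 km.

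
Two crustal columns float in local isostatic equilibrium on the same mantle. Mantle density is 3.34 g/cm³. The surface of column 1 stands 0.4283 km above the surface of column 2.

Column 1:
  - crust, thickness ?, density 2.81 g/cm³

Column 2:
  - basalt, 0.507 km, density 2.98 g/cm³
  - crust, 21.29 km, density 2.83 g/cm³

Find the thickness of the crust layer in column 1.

Take the compensation level at the base of the deeper column (depth z_c below the surface of column 1) and equate Σ ρ_i t_i down to z_c; mantle fills any gap and the z_c terms cancel.
Column 1: x×2.81 + (z_c − 0 − x)×3.34
Column 2: 0.4283×0 + 0.507×2.98 + 21.29×2.83 + (z_c − 0.4283 − 21.797)×3.34
The z_c×3.34 term appears on both sides and cancels. Collect the known terms of each column as K = Σ(ρt)_known − 3.34 × (depth of known layers): K_1 = 0 − 3.34×0 = 0; K_2 = 61.76156 − 3.34×(0.4283 + 21.797) = −12.470942.
Balance: K_1 − x×(3.34 − 2.81) = K_2, so x = (K_1 − K_2)/(3.34 − 2.81) = 12.4709/0.53 = 23.5 km.

23.5 km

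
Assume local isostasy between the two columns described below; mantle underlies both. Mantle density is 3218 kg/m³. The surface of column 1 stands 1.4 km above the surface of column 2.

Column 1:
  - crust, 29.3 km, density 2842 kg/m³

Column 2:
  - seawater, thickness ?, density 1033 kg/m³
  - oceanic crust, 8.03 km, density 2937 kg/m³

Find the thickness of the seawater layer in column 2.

Take the compensation level at the base of the deeper column (depth z_c below the surface of column 1) and equate Σ ρ_i t_i down to z_c; mantle fills any gap and the z_c terms cancel.
Column 1: 29.3×2842 + (z_c − 29.3)×3218
Column 2: 1.4×0 + x×1033 + 8.03×2937 + (z_c − 1.4 − 8.03 − x)×3218
The z_c×3218 term appears on both sides and cancels. Collect the known terms of each column as K = Σ(ρt)_known − 3218 × (depth of known layers): K_1 = 83270.6 − 3218×29.3 = −11016.8; K_2 = 23584.11 − 3218×(1.4 + 8.03) = −6761.63.
Balance: K_1 = K_2 − x×(3218 − 1033), so x = (K_2 − K_1)/(3218 − 1033) = 4255.17/2185 = 1.95 km.

1.95 km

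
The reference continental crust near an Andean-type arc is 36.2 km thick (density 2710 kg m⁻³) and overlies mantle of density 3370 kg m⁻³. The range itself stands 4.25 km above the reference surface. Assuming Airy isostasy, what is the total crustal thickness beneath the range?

Root depth r = h ρ_c / (ρ_m − ρ_c) = 4.25 km × 2710 / 660 = 17.45 km.
Total thickness = T + h + r = 36.2 km + 4.25 km + 17.45 km = 57.9 km.

57.9 km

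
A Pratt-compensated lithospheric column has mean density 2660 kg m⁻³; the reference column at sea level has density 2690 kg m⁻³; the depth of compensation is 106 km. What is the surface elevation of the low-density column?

ρ_ref D = ρ (D + h) → h = D (ρ_ref − ρ)/ρ.
h = 106 km × (2690 − 2660)/2660 = 1.2 km.

1.2 km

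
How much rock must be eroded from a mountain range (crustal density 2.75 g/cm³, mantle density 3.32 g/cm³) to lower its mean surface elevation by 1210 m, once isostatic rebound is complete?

Net drop Δ = e − u = e − e ρ_c/ρ_m = e (ρ_m − ρ_c)/ρ_m.
e = Δ ρ_m/(ρ_m − ρ_c) = 1210 m × 3.32/0.57 = 7050 m.

7050 m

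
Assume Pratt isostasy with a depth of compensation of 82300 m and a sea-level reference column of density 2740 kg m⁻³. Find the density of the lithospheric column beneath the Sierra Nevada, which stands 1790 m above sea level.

Pratt balance: ρ_ref D = ρ (D + h).
ρ = ρ_ref D/(D + h) = 2740 × 82300 m/(82300 m + 1790 m) = 2680 kg m⁻³.

2680 kg m⁻³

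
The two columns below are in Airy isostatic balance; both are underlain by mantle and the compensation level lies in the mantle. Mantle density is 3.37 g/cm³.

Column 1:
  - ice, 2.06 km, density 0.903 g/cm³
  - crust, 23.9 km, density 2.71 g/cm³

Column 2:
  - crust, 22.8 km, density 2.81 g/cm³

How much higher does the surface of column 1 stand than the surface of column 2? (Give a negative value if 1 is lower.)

For any compensation level in the mantle, the mantle terms cancel and isostasy reduces to e = (Σt_1 − Σt_2) − (Σ(ρt)_1 − Σ(ρt)_2) / ρ_m.
Σt_1 = 25.96 km; Σt_2 = 22.8 km; Σ(ρt)_1 = 66.62918; Σ(ρt)_2 = 64.068 (in km·g/cm³).
e = (25.96 − 22.8) − (66.62918 − 64.068) / 3.37 = 2.4 km.

2.4 km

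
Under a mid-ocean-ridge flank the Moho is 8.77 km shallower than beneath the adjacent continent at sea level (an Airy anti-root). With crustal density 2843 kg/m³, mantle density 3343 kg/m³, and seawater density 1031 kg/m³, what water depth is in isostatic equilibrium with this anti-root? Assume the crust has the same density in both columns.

2.42 km

Replacing a thickness d of crust by seawater at the top must be balanced by replacing crust with mantle at the base: d (ρ_c − ρ_w) = a (ρ_m − ρ_c).
d = a (ρ_m − ρ_c)/(ρ_c − ρ_w) = 8.77 km × 500/1812 = 2.42 km.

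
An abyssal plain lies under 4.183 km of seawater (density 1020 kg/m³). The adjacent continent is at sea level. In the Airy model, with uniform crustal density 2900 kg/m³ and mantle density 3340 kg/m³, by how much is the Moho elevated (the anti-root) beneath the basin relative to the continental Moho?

Balancing pressure at the compensation depth: replacing crust with seawater at the top is compensated by replacing crust with mantle at the base: d (ρ_c − ρ_w) = a (ρ_m − ρ_c).
a = d (ρ_c − ρ_w)/(ρ_m − ρ_c) = 4.183 km × 1880/440 = 17.9 km.

17.9 km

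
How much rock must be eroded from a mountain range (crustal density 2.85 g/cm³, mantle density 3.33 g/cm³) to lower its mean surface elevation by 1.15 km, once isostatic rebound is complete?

Net drop Δ = e − u = e − e ρ_c/ρ_m = e (ρ_m − ρ_c)/ρ_m.
e = Δ ρ_m/(ρ_m − ρ_c) = 1.15 km × 3.33/0.48 = 7.98 km.

7.98 km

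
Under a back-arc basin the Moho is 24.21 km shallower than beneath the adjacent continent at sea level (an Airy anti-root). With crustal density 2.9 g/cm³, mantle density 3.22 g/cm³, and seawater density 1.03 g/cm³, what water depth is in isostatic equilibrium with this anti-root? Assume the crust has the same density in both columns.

Replacing a thickness d of crust by seawater at the top must be balanced by replacing crust with mantle at the base: d (ρ_c − ρ_w) = a (ρ_m − ρ_c).
d = a (ρ_m − ρ_c)/(ρ_c − ρ_w) = 24.21 km × 0.32/1.87 = 4.14 km.

4.14 km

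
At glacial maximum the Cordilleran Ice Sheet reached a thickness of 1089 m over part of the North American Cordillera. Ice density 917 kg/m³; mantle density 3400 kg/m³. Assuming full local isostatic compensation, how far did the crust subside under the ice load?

Isostatic balance requires: the ice load ρ_ice t is balanced by mantle displaced below, ρ_m s.
s = t ρ_ice / ρ_m = 1089 m × 917/3400 = 294 m.

294 m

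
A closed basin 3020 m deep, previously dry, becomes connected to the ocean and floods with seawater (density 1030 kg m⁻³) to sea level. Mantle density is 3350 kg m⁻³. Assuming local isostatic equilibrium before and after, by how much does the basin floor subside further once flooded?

After flooding the water column is d + s deep. Its weight must equal the weight of mantle displaced by the extra subsidence s: (d + s) ρ_w = s ρ_m.
s = d ρ_w / (ρ_m − ρ_w) = 3020 m × 1030/(3350 − 1030) = 1340 m.

1340 m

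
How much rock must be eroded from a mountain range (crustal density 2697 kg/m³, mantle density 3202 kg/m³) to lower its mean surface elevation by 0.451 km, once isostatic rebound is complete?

2.86 km

Net drop Δ = e − u = e − e ρ_c/ρ_m = e (ρ_m − ρ_c)/ρ_m.
e = Δ ρ_m/(ρ_m − ρ_c) = 0.451 km × 3202/505 = 2.86 km.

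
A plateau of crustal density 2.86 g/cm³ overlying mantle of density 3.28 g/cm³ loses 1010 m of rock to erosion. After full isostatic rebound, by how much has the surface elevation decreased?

Rebound u = e ρ_c/ρ_m = 1010 m × 2.86/3.28 = 880.7 m.
Net surface drop = e − u = 1010 m − 880.7 m = e (ρ_m − ρ_c)/ρ_m = 129 m.

129 m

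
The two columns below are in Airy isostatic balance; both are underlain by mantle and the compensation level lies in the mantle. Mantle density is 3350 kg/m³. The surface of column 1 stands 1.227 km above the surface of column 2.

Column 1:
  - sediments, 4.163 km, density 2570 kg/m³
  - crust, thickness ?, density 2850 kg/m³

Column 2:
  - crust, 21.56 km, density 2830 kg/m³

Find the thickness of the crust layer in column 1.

24.1 km

Take the compensation level at the base of the deeper column (depth z_c below the surface of column 1) and equate Σ ρ_i t_i down to z_c; mantle fills any gap and the z_c terms cancel.
Column 1: 4.163×2570 + x×2850 + (z_c − 4.163 − x)×3350
Column 2: 1.227×0 + 21.56×2830 + (z_c − 1.227 − 21.56)×3350
The z_c×3350 term appears on both sides and cancels. Collect the known terms of each column as K = Σ(ρt)_known − 3350 × (depth of known layers): K_1 = 10698.91 − 3350×4.163 = −3247.14; K_2 = 61014.8 − 3350×(1.227 + 21.56) = −15321.65.
Balance: K_1 − x×(3350 − 2850) = K_2, so x = (K_1 − K_2)/(3350 − 2850) = 12074.5/500 = 24.1 km.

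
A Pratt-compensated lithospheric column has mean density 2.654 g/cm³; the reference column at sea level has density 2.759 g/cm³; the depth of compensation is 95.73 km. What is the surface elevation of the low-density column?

ρ_ref D = ρ (D + h) → h = D (ρ_ref − ρ)/ρ.
h = 95.73 km × (2.759 − 2.654)/2.654 = 3.79 km.

3.79 km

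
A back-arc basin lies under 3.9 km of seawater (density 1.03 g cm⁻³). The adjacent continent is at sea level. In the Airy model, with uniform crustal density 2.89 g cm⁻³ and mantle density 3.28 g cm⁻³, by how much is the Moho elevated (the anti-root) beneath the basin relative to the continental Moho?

By Archimedes' principle applied to the lithosphere: replacing crust with seawater at the top is compensated by replacing crust with mantle at the base: d (ρ_c − ρ_w) = a (ρ_m − ρ_c).
a = d (ρ_c − ρ_w)/(ρ_m − ρ_c) = 3.9 km × 1.86/0.39 = 18.6 km.

18.6 km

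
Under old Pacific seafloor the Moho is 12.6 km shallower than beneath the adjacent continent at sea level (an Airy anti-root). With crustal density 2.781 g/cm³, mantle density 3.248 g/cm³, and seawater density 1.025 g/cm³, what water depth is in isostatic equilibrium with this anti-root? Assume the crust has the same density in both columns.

3.35 km

Replacing a thickness d of crust by seawater at the top must be balanced by replacing crust with mantle at the base: d (ρ_c − ρ_w) = a (ρ_m − ρ_c).
d = a (ρ_m − ρ_c)/(ρ_c − ρ_w) = 12.6 km × 0.467/1.756 = 3.35 km.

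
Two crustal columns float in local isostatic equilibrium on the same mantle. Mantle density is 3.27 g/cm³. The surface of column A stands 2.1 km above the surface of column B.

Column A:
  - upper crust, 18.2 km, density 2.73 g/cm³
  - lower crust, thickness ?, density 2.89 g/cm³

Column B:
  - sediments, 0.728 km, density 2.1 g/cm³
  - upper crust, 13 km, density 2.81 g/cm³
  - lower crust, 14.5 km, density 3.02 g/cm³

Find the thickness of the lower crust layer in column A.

19.7 km

Take the compensation level at the base of the deeper column (depth z_c below the surface of column A) and equate Σ ρ_i t_i down to z_c; mantle fills any gap and the z_c terms cancel.
Column A: 18.2×2.73 + x×2.89 + (z_c − 18.2 − x)×3.27
Column B: 2.1×0 + 0.728×2.1 + 13×2.81 + 14.5×3.02 + (z_c − 2.1 − 28.228)×3.27
The z_c×3.27 term appears on both sides and cancels. Collect the known terms of each column as K = Σ(ρt)_known − 3.27 × (depth of known layers): K_A = 49.686 − 3.27×18.2 = −9.828; K_B = 81.8488 − 3.27×(2.1 + 28.228) = −17.32376.
Balance: K_A − x×(3.27 − 2.89) = K_B, so x = (K_A − K_B)/(3.27 − 2.89) = 7.49576/0.38 = 19.7 km.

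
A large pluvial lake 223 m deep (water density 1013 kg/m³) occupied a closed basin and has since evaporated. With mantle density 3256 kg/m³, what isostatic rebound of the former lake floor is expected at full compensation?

69.4 m

u = d ρ_w/ρ_m = 223 m × 1013/3256 = 69.4 m.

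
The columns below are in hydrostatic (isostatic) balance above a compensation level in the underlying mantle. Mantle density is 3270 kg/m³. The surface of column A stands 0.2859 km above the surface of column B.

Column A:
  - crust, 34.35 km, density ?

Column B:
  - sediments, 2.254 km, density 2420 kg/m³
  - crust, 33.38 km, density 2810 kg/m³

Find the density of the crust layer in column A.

Take the compensation level at the base of the deeper column (depth z_c below the surface of column A) and equate Σ ρ_i t_i down to z_c; mantle fills any gap and the z_c terms cancel.
Column A: 34.35×ρ + (z_c − 34.35)×3270
Column B: 0.2859×0 + 2.254×2420 + 33.38×2810 + (z_c − 0.2859 − 35.634)×3270
The z_c×3270 term appears on both sides and cancels. Collect the known terms of each column as K = Σ(ρt)_known − 3270 × (depth of known layers): K_A = 0 − 3270×34.35 = −112324.5; K_B = 99252.48 − 3270×(0.2859 + 35.634) = −18205.593.
Balance: K_A + 34.35×ρ = K_B, so ρ = (K_B − K_A)/34.35 = 94118.9/34.35 = 2740 kg/m³.

2740 kg/m³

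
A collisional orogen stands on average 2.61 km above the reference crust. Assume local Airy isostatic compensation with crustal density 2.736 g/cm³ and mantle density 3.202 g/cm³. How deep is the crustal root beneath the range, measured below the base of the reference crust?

15.3 km

By Archimedes' principle applied to the lithosphere: the weight of the topography is balanced by the buoyancy of the root, ρ_c h = (ρ_m − ρ_c) r.
r = h · ρ_c / (ρ_m − ρ_c) = 2.61 km × 2.736 / (3.202 − 2.736) = 15.3 km.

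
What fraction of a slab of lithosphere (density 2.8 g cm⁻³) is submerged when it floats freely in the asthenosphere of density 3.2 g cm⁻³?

Submerged fraction = ρ_obj/ρ_fluid = 2.8/3.2 = 0.875.

0.875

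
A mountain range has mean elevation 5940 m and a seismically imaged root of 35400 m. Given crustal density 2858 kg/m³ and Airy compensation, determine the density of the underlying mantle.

Airy balance: ρ_c h = (ρ_m − ρ_c) r → ρ_m = ρ_c (1 + h/r).
ρ_m = 2858 × (1 + 5940 m/35400 m) = 3340 kg/m³.

3340 kg/m³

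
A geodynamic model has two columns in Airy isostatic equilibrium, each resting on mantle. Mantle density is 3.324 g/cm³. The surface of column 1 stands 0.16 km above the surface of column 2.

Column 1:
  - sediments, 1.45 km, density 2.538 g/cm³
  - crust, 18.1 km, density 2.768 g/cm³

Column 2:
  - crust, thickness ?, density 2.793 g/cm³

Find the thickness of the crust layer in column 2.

Take the compensation level at the base of the deeper column (depth z_c below the surface of column 1) and equate Σ ρ_i t_i down to z_c; mantle fills any gap and the z_c terms cancel.
Column 1: 1.45×2.538 + 18.1×2.768 + (z_c − 19.55)×3.324
Column 2: 0.16×0 + x×2.793 + (z_c − 0.16 − 0 − x)×3.324
The z_c×3.324 term appears on both sides and cancels. Collect the known terms of each column as K = Σ(ρt)_known − 3.324 × (depth of known layers): K_1 = 53.7809 − 3.324×19.55 = −11.2033; K_2 = 0 − 3.324×(0.16 + 0) = −0.53184.
Balance: K_1 = K_2 − x×(3.324 − 2.793), so x = (K_2 − K_1)/(3.324 − 2.793) = 10.6715/0.531 = 20.1 km.

20.1 km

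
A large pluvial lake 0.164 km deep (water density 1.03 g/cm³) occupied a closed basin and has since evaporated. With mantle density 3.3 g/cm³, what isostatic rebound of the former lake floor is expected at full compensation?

u = d ρ_w/ρ_m = 0.164 km × 1.03/3.3 = 0.0512 km.

0.0512 km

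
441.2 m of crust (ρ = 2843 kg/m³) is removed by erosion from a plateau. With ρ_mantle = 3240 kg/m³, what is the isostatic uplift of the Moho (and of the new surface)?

Unloading: uplift u = e ρ_c/ρ_m = 441.2 m × 2843/3240 = 387 m.

387 m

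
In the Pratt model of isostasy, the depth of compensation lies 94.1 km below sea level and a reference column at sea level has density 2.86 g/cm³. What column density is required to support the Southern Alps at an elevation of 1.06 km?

Pratt balance: ρ_ref D = ρ (D + h).
ρ = ρ_ref D/(D + h) = 2.86 × 94.1 km/(94.1 km + 1.06 km) = 2.83 g/cm³.

2.83 g/cm³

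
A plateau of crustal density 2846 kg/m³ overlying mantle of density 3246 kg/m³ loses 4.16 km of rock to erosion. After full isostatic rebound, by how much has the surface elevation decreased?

Rebound u = e ρ_c/ρ_m = 4.16 km × 2846/3246 = 3.647 km.
Net surface drop = e − u = 4.16 km − 3.647 km = e (ρ_m − ρ_c)/ρ_m = 0.513 km.

0.513 km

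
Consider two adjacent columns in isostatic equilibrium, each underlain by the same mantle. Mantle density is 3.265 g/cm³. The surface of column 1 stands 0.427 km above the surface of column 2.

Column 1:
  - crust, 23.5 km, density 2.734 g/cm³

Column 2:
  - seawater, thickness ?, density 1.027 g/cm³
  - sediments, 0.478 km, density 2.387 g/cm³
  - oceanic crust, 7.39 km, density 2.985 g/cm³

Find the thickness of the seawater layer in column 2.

3.84 km

Take the compensation level at the base of the deeper column (depth z_c below the surface of column 1) and equate Σ ρ_i t_i down to z_c; mantle fills any gap and the z_c terms cancel.
Column 1: 23.5×2.734 + (z_c − 23.5)×3.265
Column 2: 0.427×0 + x×1.027 + 0.478×2.387 + 7.39×2.985 + (z_c − 0.427 − 7.868 − x)×3.265
The z_c×3.265 term appears on both sides and cancels. Collect the known terms of each column as K = Σ(ρt)_known − 3.265 × (depth of known layers): K_1 = 64.249 − 3.265×23.5 = −12.4785; K_2 = 23.200136 − 3.265×(0.427 + 7.868) = −3.883039.
Balance: K_1 = K_2 − x×(3.265 − 1.027), so x = (K_2 − K_1)/(3.265 − 1.027) = 8.59546/2.238 = 3.84 km.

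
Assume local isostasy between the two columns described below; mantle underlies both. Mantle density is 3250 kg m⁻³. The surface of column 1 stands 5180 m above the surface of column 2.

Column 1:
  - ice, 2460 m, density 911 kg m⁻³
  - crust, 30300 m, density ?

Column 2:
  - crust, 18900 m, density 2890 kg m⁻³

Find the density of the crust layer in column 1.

2660 kg m⁻³

Take the compensation level at the base of the deeper column (depth z_c below the surface of column 1) and equate Σ ρ_i t_i down to z_c; mantle fills any gap and the z_c terms cancel.
Column 1: 2460×911 + 30300×ρ + (z_c − 32760)×3250
Column 2: 5180×0 + 18900×2890 + (z_c − 5180 − 18900)×3250
The z_c×3250 term appears on both sides and cancels. Collect the known terms of each column as K = Σ(ρt)_known − 3250 × (depth of known layers): K_1 = 2241060 − 3250×32760 = −104228940; K_2 = 54621000 − 3250×(5180 + 18900) = −23639000.
Balance: K_1 + 30300×ρ = K_2, so ρ = (K_2 − K_1)/30300 = 80589900/30300 = 2660 kg m⁻³.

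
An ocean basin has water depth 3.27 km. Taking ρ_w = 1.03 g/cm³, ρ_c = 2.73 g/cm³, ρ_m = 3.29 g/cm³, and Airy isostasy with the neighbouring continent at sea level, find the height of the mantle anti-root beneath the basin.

In Airy isostatic equilibrium: replacing crust with seawater at the top is compensated by replacing crust with mantle at the base: d (ρ_c − ρ_w) = a (ρ_m − ρ_c).
a = d (ρ_c − ρ_w)/(ρ_m − ρ_c) = 3.27 km × 1.7/0.56 = 9.93 km.

9.93 km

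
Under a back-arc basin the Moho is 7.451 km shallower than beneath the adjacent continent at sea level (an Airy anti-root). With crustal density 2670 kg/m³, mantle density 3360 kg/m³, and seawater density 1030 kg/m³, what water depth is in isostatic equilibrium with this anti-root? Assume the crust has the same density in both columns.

3.13 km

Replacing a thickness d of crust by seawater at the top must be balanced by replacing crust with mantle at the base: d (ρ_c − ρ_w) = a (ρ_m − ρ_c).
d = a (ρ_m − ρ_c)/(ρ_c − ρ_w) = 7.451 km × 690/1640 = 3.13 km.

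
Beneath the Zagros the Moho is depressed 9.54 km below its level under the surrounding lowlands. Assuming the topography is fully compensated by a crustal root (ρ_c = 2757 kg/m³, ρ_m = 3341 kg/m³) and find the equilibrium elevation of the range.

Equating mass per unit area of the two columns: ρ_c h = (ρ_m − ρ_c) r.
h = r (ρ_m − ρ_c) / ρ_c = 9.54 km × (3341 − 2757) / 2757 = 2.02 km.

2.02 km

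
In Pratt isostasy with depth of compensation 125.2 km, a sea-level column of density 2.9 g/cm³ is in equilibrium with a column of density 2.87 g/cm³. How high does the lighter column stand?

ρ_ref D = ρ (D + h) → h = D (ρ_ref − ρ)/ρ.
h = 125.2 km × (2.9 − 2.87)/2.87 = 1.31 km.

1.31 km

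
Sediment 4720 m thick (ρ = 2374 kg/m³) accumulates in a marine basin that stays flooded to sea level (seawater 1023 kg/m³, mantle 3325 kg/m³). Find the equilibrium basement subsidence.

2770 m

Submarine loading: the sediment displaces seawater, and the subsidence is in turn flooded, so s (ρ_m − ρ_w) = t (ρ_sed − ρ_w).
s = 4720 m × (2374 − 1023) / (3325 − 1023) = 2770 m.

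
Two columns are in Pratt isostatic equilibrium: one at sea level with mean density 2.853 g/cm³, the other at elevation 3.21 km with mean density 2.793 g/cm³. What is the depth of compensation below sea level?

149 km

ρ_ref D = ρ (D + h) → D (ρ_ref − ρ) = ρ h.
D = ρ h/(ρ_ref − ρ) = 2.793 × 3.21 km/(2.853 − 2.793) = 149 km.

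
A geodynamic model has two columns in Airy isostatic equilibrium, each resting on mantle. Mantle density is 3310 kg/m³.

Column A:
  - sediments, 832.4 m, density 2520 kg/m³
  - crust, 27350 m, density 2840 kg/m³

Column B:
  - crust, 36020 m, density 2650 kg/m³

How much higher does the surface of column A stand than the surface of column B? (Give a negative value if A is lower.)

−3100 m

For any compensation level in the mantle, the mantle terms cancel and isostasy reduces to e = (Σt_A − Σt_B) − (Σ(ρt)_A − Σ(ρt)_B) / ρ_m.
Σt_A = 28182.4 m; Σt_B = 36020 m; Σ(ρt)_A = 79771648; Σ(ρt)_B = 95453000 (in m·kg/m³).
e = (28182.4 − 36020) − (79771648 − 95453000) / 3310 = −3100 m.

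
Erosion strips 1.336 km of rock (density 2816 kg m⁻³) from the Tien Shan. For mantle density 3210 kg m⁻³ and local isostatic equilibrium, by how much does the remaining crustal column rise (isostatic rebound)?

Unloading: uplift u = e ρ_c/ρ_m = 1.336 km × 2816/3210 = 1.17 km.

1.17 km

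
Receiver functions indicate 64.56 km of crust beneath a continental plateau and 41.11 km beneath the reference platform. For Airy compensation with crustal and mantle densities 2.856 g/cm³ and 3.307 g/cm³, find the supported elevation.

3.2 km

Excess crust Δ = 64.56 km − 41.11 km = 23.45 km, split between elevation h and root r with h + r = Δ.
Airy balance ρ_c h = (ρ_m − ρ_c) r gives r = h ρ_c/(ρ_m − ρ_c), so h (1 + ρ_c/(ρ_m − ρ_c)) = Δ, i.e. h = Δ (ρ_m − ρ_c)/ρ_m.
h = 23.45 km × 0.451/3.307 = 3.2 km.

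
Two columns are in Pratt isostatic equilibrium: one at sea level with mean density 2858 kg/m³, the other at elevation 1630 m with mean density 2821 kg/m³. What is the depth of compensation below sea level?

124000 m

ρ_ref D = ρ (D + h) → D (ρ_ref − ρ) = ρ h.
D = ρ h/(ρ_ref − ρ) = 2821 × 1630 m/(2858 − 2821) = 124000 m.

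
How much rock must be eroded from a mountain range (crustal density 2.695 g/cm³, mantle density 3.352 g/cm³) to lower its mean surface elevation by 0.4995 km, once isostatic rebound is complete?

Net drop Δ = e − u = e − e ρ_c/ρ_m = e (ρ_m − ρ_c)/ρ_m.
e = Δ ρ_m/(ρ_m − ρ_c) = 0.4995 km × 3.352/0.657 = 2.55 km.

2.55 km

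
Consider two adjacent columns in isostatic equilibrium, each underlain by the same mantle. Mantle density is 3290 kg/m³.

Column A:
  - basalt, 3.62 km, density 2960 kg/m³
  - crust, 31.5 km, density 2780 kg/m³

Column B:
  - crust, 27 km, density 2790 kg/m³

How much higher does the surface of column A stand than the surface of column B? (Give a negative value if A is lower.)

1.14 km

For any compensation level in the mantle, the mantle terms cancel and isostasy reduces to e = (Σt_A − Σt_B) − (Σ(ρt)_A − Σ(ρt)_B) / ρ_m.
Σt_A = 35.12 km; Σt_B = 27 km; Σ(ρt)_A = 98285.2; Σ(ρt)_B = 75330 (in km·kg/m³).
e = (35.12 − 27) − (98285.2 − 75330) / 3290 = 1.14 km.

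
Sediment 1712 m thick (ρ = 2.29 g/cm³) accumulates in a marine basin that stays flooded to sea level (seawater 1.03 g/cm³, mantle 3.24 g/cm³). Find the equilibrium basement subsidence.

Submarine loading: the sediment displaces seawater, and the subsidence is in turn flooded, so s (ρ_m − ρ_w) = t (ρ_sed − ρ_w).
s = 1712 m × (2.29 − 1.03) / (3.24 − 1.03) = 976 m.

976 m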